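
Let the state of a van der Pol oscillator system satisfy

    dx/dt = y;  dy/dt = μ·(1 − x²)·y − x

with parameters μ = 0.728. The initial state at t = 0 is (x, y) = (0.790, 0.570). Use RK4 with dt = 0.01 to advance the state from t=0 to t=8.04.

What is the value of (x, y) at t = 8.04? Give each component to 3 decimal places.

t=0.000: state=(0.790, 0.570)
step 1 (dt=0.01): k1=(0.570, -0.634), k2=(0.567, -0.640), k3=(0.567, -0.640), k4=(0.564, -0.645); state += dt/6·(k1+2k2+2k3+k4)
t=0.010: state=(0.796, 0.564)
t=0.020: state=(0.801, 0.557)
t=0.030: state=(0.807, 0.550)
continuing one RK4 step at a time; state shown every 50 steps (Δt=0.5):
t=0.500: state=(0.977, 0.149)
t=1.000: state=(0.928, -0.341)
t=1.500: state=(0.638, -0.823)
t=2.000: state=(0.097, -1.348)
t=2.500: state=(-0.687, -1.701)
t=3.000: state=(-1.429, -1.069)
t=3.500: state=(-1.684, -0.004)
t=4.000: state=(-1.515, 0.617)
t=4.500: state=(-1.096, 1.059)
t=5.000: state=(-0.432, 1.637)
t=5.500: state=(0.562, 2.279)
t=6.000: state=(1.602, 1.525)
t=6.500: state=(1.960, 0.034)
t=7.000: state=(1.791, -0.608)
t=7.500: state=(1.397, -0.965)
t=8.000: state=(0.809, -1.421)
t=8.040: state=(0.751, -1.469)

(x, y) = (0.751, -1.469)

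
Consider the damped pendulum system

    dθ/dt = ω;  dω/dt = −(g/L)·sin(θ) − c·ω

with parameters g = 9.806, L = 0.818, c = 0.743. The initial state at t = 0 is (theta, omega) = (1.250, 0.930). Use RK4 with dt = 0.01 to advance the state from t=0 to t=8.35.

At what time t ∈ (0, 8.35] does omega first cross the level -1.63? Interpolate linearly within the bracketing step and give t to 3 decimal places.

t = 0.231

t=0.000: state=(1.250, 0.930)
step 1 (dt=0.01): k1=(0.930, -12.067), k2=(0.870, -12.040), k3=(0.870, -12.039), k4=(0.810, -12.010); state += dt/6·(k1+2k2+2k3+k4)
t=0.010: state=(1.259, 0.810)
t=0.020: state=(1.266, 0.690)
t=0.030: state=(1.272, 0.571)
t=0.230: state=(1.160, -1.622)
next step: t=0.240: state=(1.144, -1.719) — omega has crossed -1.63
linear interpolation between t=0.230 (-1.62213) and t=0.240 (-1.71924) → t≈0.231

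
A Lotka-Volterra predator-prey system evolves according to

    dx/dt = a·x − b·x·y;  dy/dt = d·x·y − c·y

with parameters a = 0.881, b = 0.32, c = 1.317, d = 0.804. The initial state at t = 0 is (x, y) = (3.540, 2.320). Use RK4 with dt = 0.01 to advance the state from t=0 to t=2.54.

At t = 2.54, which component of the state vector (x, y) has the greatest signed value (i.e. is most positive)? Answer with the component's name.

t=0.000: state=(3.540, 2.320)
step 1 (dt=0.01): k1=(0.491, 3.548), k2=(0.471, 3.579), k3=(0.471, 3.579), k4=(0.451, 3.611); state += dt/6·(k1+2k2+2k3+k4)
t=0.010: state=(3.545, 2.356)
t=0.020: state=(3.549, 2.392)
t=0.030: state=(3.553, 2.429)
continuing one RK4 step at a time; state shown every 10 steps (Δt=0.1):
t=0.100: state=(3.568, 2.707)
t=0.200: state=(3.548, 3.160)
t=0.300: state=(3.474, 3.675)
t=0.400: state=(3.343, 4.239)
t=0.500: state=(3.158, 4.827)
t=0.600: state=(2.928, 5.406)
t=0.700: state=(2.666, 5.934)
t=0.800: state=(2.391, 6.375)
t=0.900: state=(2.117, 6.698)
t=1.000: state=(1.860, 6.889)
t=1.100: state=(1.627, 6.946)
t=1.200: state=(1.424, 6.882)
t=1.300: state=(1.251, 6.716)
t=1.400: state=(1.106, 6.472)
t=1.500: state=(0.986, 6.170)
t=1.600: state=(0.889, 5.831)
t=1.700: state=(0.810, 5.472)
t=1.800: state=(0.747, 5.107)
t=1.900: state=(0.697, 4.744)
t=2.000: state=(0.658, 4.391)
t=2.100: state=(0.627, 4.053)
t=2.200: state=(0.605, 3.733)
t=2.300: state=(0.589, 3.433)
t=2.400: state=(0.579, 3.154)
t=2.500: state=(0.574, 2.896)
t=2.540: state=(0.573, 2.799)
compare at T: x=0.573, y=2.799

largest component: y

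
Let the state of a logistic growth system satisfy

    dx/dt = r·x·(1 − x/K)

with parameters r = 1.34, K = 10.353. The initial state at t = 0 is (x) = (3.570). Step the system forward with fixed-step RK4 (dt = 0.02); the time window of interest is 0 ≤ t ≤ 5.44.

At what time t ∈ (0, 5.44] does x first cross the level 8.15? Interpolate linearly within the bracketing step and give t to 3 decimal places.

t=0.000: state=(3.570)
step 1 (dt=0.02): k1=(3.134), k2=(3.147), k3=(3.147), k4=(3.160); state += dt/6·(k1+2k2+2k3+k4)
t=0.020: state=(3.633)
t=0.040: state=(3.696)
t=0.060: state=(3.760)
continuing one RK4 step at a time; state shown every 10 steps (Δt=0.2):
t=0.200: state=(4.220)
t=0.400: state=(4.903)
t=0.600: state=(5.595)
t=0.800: state=(6.273)
t=1.000: state=(6.913)
t=1.200: state=(7.499)
t=1.400: state=(8.019)
t=1.440: state=(8.114)
next step: t=1.460: state=(8.161) — x has crossed 8.15
linear interpolation between t=1.440 (8.11432) and t=1.460 (8.16099) → t≈1.455

t = 1.455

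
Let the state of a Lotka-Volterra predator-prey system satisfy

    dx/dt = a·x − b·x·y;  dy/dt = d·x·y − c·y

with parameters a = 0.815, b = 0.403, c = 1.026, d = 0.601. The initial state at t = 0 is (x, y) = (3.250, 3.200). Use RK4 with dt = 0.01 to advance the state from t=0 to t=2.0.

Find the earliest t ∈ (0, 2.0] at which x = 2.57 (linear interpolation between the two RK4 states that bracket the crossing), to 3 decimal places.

t=0.000: state=(3.250, 3.200)
step 1 (dt=0.01): k1=(-1.542, 2.967), k2=(-1.558, 2.966), k3=(-1.558, 2.966), k4=(-1.574, 2.964); state += dt/6·(k1+2k2+2k3+k4)
t=0.010: state=(3.234, 3.230)
t=0.020: state=(3.219, 3.259)
t=0.030: state=(3.202, 3.289)
continuing one RK4 step at a time; state shown every 10 steps (Δt=0.1):
t=0.100: state=(3.081, 3.494)
t=0.200: state=(2.887, 3.773)
t=0.300: state=(2.677, 4.025)
t=0.340: state=(2.590, 4.115)
next step: t=0.350: state=(2.568, 4.137) — x has crossed 2.57
linear interpolation between t=0.340 (2.58964) and t=0.350 (2.56778) → t≈0.349

t = 0.349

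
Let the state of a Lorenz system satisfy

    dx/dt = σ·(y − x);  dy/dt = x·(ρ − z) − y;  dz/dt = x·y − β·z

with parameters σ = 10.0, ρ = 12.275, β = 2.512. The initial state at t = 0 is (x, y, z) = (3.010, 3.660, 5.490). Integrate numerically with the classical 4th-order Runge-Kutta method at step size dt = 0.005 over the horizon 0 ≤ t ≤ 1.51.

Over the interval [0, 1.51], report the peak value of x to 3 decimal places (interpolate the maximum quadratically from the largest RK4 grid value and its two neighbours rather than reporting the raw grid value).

t=0.000: state=(3.010, 3.660, 5.490)
step 1 (dt=0.005): k1=(6.500, 16.763, -2.774), k2=(6.757, 16.852, -2.571), k3=(6.752, 16.855, -2.569), k4=(7.005, 16.947, -2.362); state += dt/6·(k1+2k2+2k3+k4)
t=0.005: state=(3.044, 3.744, 5.477)
t=0.010: state=(3.080, 3.829, 5.466)
t=0.015: state=(3.119, 3.916, 5.458)
continuing one RK4 step at a time; state shown every 10 steps (Δt=0.05):
t=0.050: state=(3.452, 4.550, 5.464)
t=0.100: state=(4.095, 5.559, 5.716)
t=0.150: state=(4.904, 6.661, 6.337)
t=0.200: state=(5.831, 7.754, 7.416)
t=0.250: state=(6.787, 8.634, 8.990)
t=0.300: state=(7.617, 9.024, 10.948)
t=0.350: state=(8.126, 8.693, 12.971)
t=0.400: state=(8.145, 7.643, 14.595)
t=0.450: state=(7.642, 6.180, 15.451)
t=0.500: state=(6.752, 4.735, 15.470)
t=0.550: state=(5.706, 3.613, 14.856)
t=0.600: state=(4.717, 2.898, 13.889)
t=0.650: state=(3.913, 2.530, 12.792)
t=0.700: state=(3.337, 2.411, 11.697)
t=0.750: state=(2.978, 2.460, 10.674)
t=0.800: state=(2.807, 2.631, 9.757)
t=0.850: state=(2.792, 2.900, 8.967)
t=0.900: state=(2.909, 3.264, 8.320)
t=0.950: state=(3.144, 3.726, 7.833)
t=1.000: state=(3.490, 4.289, 7.533)
t=1.050: state=(3.942, 4.949, 7.450)
t=1.100: state=(4.493, 5.685, 7.626)
t=1.150: state=(5.124, 6.446, 8.101)
t=1.200: state=(5.797, 7.142, 8.896)
t=1.250: state=(6.441, 7.643, 9.985)
t=1.300: state=(6.963, 7.810, 11.258)
t=1.350: state=(7.256, 7.557, 12.516)
t=1.400: state=(7.248, 6.912, 13.520)
t=1.450: state=(6.932, 6.030, 14.088)
t=1.500: state=(6.381, 5.121, 14.169)
t=1.510: state=(6.253, 4.952, 14.131)
largest grid value and its neighbours: x(0.370)=8.19777, x(0.375)=8.20259, x(0.380)=8.20200
parabola through these three points peaks at t≈0.377 with x≈8.20301

max x = 8.203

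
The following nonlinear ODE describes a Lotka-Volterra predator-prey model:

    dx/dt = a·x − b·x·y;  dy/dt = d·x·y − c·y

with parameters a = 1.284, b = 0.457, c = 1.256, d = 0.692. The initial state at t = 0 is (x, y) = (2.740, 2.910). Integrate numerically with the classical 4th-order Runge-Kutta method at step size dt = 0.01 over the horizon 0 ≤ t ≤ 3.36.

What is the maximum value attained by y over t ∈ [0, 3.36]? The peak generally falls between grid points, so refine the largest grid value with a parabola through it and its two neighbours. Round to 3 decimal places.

max y = 4.229

t=0.000: state=(2.740, 2.910)
step 1 (dt=0.01): k1=(-0.126, 1.863), k2=(-0.137, 1.867), k3=(-0.137, 1.867), k4=(-0.149, 1.872); state += dt/6·(k1+2k2+2k3+k4)
t=0.010: state=(2.739, 2.929)
t=0.020: state=(2.737, 2.947)
t=0.030: state=(2.735, 2.966)
continuing one RK4 step at a time; state shown every 20 steps (Δt=0.2):
t=0.200: state=(2.668, 3.295)
t=0.400: state=(2.508, 3.670)
t=0.600: state=(2.284, 3.980)
t=0.800: state=(2.032, 4.174)
t=1.000: state=(1.788, 4.228)
t=1.200: state=(1.575, 4.149)
t=1.400: state=(1.404, 3.964)
t=1.600: state=(1.278, 3.710)
t=1.800: state=(1.192, 3.423)
t=2.000: state=(1.143, 3.128)
t=2.200: state=(1.124, 2.845)
t=2.400: state=(1.134, 2.587)
t=2.600: state=(1.170, 2.360)
t=2.800: state=(1.230, 2.167)
t=3.000: state=(1.315, 2.009)
t=3.200: state=(1.423, 1.888)
t=3.360: state=(1.526, 1.818)
largest grid value and its neighbours: y(0.970)=4.22879, y(0.980)=4.22885, y(0.990)=4.22857
parabola through these three points peaks at t≈0.977 with y≈4.22887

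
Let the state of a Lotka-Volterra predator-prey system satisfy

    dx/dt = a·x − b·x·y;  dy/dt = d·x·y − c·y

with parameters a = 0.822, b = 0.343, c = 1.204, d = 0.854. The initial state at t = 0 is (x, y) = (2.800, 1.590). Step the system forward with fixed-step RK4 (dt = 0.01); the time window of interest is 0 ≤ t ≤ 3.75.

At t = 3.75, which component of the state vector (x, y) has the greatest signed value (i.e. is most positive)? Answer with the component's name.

t=0.000: state=(2.800, 1.590)
step 1 (dt=0.01): k1=(0.775, 1.888), k2=(0.767, 1.904), k3=(0.766, 1.904), k4=(0.758, 1.921); state += dt/6·(k1+2k2+2k3+k4)
t=0.010: state=(2.808, 1.609)
t=0.020: state=(2.815, 1.628)
t=0.030: state=(2.822, 1.648)
continuing one RK4 step at a time; state shown every 20 steps (Δt=0.2):
t=0.200: state=(2.917, 2.039)
t=0.400: state=(2.930, 2.645)
t=0.600: state=(2.809, 3.401)
t=0.800: state=(2.549, 4.231)
t=1.000: state=(2.188, 4.989)
t=1.200: state=(1.796, 5.509)
t=1.400: state=(1.438, 5.703)
t=1.600: state=(1.149, 5.585)
t=1.800: state=(0.933, 5.239)
t=2.000: state=(0.780, 4.763)
t=2.200: state=(0.675, 4.237)
t=2.400: state=(0.606, 3.714)
t=2.600: state=(0.563, 3.224)
t=2.800: state=(0.540, 2.784)
t=3.000: state=(0.533, 2.398)
t=3.200: state=(0.540, 2.065)
t=3.400: state=(0.558, 1.783)
t=3.600: state=(0.586, 1.545)
t=3.750: state=(0.615, 1.393)
compare at T: x=0.615, y=1.393

largest component: y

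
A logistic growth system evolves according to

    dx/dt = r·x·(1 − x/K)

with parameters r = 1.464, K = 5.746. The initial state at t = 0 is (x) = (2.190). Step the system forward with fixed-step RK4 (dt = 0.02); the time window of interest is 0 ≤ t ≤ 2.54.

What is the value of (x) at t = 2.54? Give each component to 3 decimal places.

(x) = (5.528)

t=0.000: state=(2.190)
step 1 (dt=0.02): k1=(1.984), k2=(1.991), k3=(1.991), k4=(1.998); state += dt/6·(k1+2k2+2k3+k4)
t=0.020: state=(2.230)
t=0.040: state=(2.270)
t=0.060: state=(2.310)
continuing one RK4 step at a time; state shown every 5 steps (Δt=0.1):
t=0.100: state=(2.392)
t=0.200: state=(2.598)
t=0.300: state=(2.808)
t=0.400: state=(3.018)
t=0.500: state=(3.226)
t=0.600: state=(3.431)
t=0.700: state=(3.630)
t=0.800: state=(3.822)
t=0.900: state=(4.005)
t=1.000: state=(4.177)
t=1.100: state=(4.338)
t=1.200: state=(4.488)
t=1.300: state=(4.626)
t=1.400: state=(4.752)
t=1.500: state=(4.867)
t=1.600: state=(4.970)
t=1.700: state=(5.064)
t=1.800: state=(5.147)
t=1.900: state=(5.221)
t=2.000: state=(5.287)
t=2.100: state=(5.345)
t=2.200: state=(5.396)
t=2.300: state=(5.441)
t=2.400: state=(5.481)
t=2.500: state=(5.516)
t=2.540: state=(5.528)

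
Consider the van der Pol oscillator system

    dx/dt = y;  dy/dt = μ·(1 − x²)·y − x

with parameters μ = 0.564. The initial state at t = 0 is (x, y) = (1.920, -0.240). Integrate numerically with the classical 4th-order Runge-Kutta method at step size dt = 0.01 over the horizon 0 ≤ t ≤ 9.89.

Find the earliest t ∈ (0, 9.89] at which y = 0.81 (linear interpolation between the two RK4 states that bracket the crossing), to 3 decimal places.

t = 3.673

t=0.000: state=(1.920, -0.240)
step 1 (dt=0.01): k1=(-0.240, -1.556), k2=(-0.248, -1.544), k3=(-0.248, -1.544), k4=(-0.255, -1.532); state += dt/6·(k1+2k2+2k3+k4)
t=0.010: state=(1.918, -0.255)
t=0.020: state=(1.915, -0.271)
t=0.030: state=(1.912, -0.286)
continuing one RK4 step at a time; state shown every 50 steps (Δt=0.5):
t=0.500: state=(1.645, -0.804)
t=1.000: state=(1.137, -1.234)
t=1.500: state=(0.389, -1.784)
t=2.000: state=(-0.642, -2.252)
t=2.500: state=(-1.637, -1.451)
t=3.000: state=(-1.991, -0.055)
t=3.500: state=(-1.818, 0.655)
t=3.670: state=(-1.693, 0.808)
next step: t=3.680: state=(-1.685, 0.816) — y has crossed 0.81
linear interpolation between t=3.670 (0.80753) and t=3.680 (0.81594) → t≈3.673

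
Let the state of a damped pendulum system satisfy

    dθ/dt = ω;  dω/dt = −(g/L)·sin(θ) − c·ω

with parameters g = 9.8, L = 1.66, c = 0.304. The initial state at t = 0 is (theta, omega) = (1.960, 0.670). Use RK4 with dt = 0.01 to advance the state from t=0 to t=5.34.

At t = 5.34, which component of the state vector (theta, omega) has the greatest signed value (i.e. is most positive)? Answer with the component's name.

t=0.000: state=(1.960, 0.670)
step 1 (dt=0.01): k1=(0.670, -5.666), k2=(0.642, -5.650), k3=(0.642, -5.650), k4=(0.614, -5.634); state += dt/6·(k1+2k2+2k3+k4)
t=0.010: state=(1.966, 0.614)
t=0.020: state=(1.972, 0.557)
t=0.030: state=(1.978, 0.501)
continuing one RK4 step at a time; state shown every 20 steps (Δt=0.2):
t=0.200: state=(1.984, -0.416)
t=0.400: state=(1.796, -1.471)
t=0.600: state=(1.396, -2.521)
t=0.800: state=(0.799, -3.383)
t=1.000: state=(0.082, -3.662)
t=1.200: state=(-0.611, -3.139)
t=1.400: state=(-1.137, -2.070)
t=1.600: state=(-1.429, -0.847)
t=1.800: state=(-1.479, 0.343)
t=2.000: state=(-1.298, 1.451)
t=2.200: state=(-0.909, 2.389)
t=2.400: state=(-0.368, 2.928)
t=2.600: state=(0.219, 2.835)
t=2.800: state=(0.725, 2.138)
t=3.000: state=(1.053, 1.113)
t=3.200: state=(1.165, 0.013)
t=3.400: state=(1.062, -1.023)
t=3.600: state=(0.768, -1.876)
t=3.800: state=(0.336, -2.367)
t=4.000: state=(-0.144, -2.333)
t=4.200: state=(-0.563, -1.790)
t=4.400: state=(-0.839, -0.934)
t=4.600: state=(-0.930, 0.019)
t=4.800: state=(-0.835, 0.913)
t=5.000: state=(-0.579, 1.610)
t=5.200: state=(-0.215, 1.959)
t=5.340: state=(0.061, 1.938)
compare at T: theta=0.061, omega=1.938

largest component: omega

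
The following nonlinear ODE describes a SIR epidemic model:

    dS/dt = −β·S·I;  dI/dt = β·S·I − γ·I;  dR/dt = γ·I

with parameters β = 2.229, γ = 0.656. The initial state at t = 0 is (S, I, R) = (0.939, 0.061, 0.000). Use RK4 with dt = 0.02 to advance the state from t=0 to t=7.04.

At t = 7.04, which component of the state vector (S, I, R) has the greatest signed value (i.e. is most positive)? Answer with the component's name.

largest component: R

t=0.000: state=(0.939, 0.061, 0.000)
step 1 (dt=0.02): k1=(-0.128, 0.088, 0.040), k2=(-0.129, 0.089, 0.041), k3=(-0.129, 0.089, 0.041), k4=(-0.131, 0.090, 0.041); state += dt/6·(k1+2k2+2k3+k4)
t=0.020: state=(0.936, 0.063, 0.001)
t=0.040: state=(0.934, 0.065, 0.002)
t=0.060: state=(0.931, 0.066, 0.003)
continuing one RK4 step at a time; state shown every 25 steps (Δt=0.5):
t=0.500: state=(0.851, 0.120, 0.029)
t=1.000: state=(0.711, 0.207, 0.082)
t=1.500: state=(0.536, 0.299, 0.165)
t=2.000: state=(0.370, 0.356, 0.274)
t=2.500: state=(0.247, 0.360, 0.393)
t=3.000: state=(0.168, 0.326, 0.506)
t=3.500: state=(0.120, 0.275, 0.605)
t=4.000: state=(0.091, 0.223, 0.686)
t=4.500: state=(0.073, 0.176, 0.751)
t=5.000: state=(0.061, 0.136, 0.802)
t=5.500: state=(0.054, 0.105, 0.842)
t=6.000: state=(0.049, 0.080, 0.872)
t=6.500: state=(0.045, 0.061, 0.895)
t=7.000: state=(0.042, 0.046, 0.912)
t=7.040: state=(0.042, 0.045, 0.913)
compare at T: S=0.042, I=0.045, R=0.913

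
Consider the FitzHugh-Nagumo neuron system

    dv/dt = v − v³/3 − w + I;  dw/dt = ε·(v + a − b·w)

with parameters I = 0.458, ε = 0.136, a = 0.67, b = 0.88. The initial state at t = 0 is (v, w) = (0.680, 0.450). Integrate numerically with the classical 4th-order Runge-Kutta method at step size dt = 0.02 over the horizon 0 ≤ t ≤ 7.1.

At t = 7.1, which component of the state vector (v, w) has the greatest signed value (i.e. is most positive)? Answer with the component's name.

t=0.000: state=(0.680, 0.450)
step 1 (dt=0.02): k1=(0.583, 0.130), k2=(0.585, 0.130), k3=(0.585, 0.130), k4=(0.587, 0.131); state += dt/6·(k1+2k2+2k3+k4)
t=0.020: state=(0.692, 0.453)
t=0.040: state=(0.703, 0.455)
t=0.060: state=(0.715, 0.458)
continuing one RK4 step at a time; state shown every 25 steps (Δt=0.5):
t=0.500: state=(0.983, 0.523)
t=1.000: state=(1.251, 0.611)
t=1.500: state=(1.416, 0.709)
t=2.000: state=(1.480, 0.808)
t=2.500: state=(1.479, 0.903)
t=3.000: state=(1.443, 0.991)
t=3.500: state=(1.390, 1.071)
t=4.000: state=(1.326, 1.143)
t=4.500: state=(1.254, 1.206)
t=5.000: state=(1.174, 1.260)
t=5.500: state=(1.085, 1.306)
t=6.000: state=(0.984, 1.343)
t=6.500: state=(0.865, 1.370)
t=7.000: state=(0.717, 1.387)
t=7.100: state=(0.682, 1.389)
compare at T: v=0.682, w=1.389

largest component: w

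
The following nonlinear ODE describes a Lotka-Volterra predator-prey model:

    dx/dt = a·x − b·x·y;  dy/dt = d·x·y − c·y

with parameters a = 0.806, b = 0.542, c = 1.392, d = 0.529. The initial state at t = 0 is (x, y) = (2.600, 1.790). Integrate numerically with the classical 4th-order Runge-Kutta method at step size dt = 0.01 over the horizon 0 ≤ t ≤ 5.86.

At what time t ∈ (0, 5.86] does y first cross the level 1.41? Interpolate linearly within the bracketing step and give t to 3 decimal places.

t=0.000: state=(2.600, 1.790)
step 1 (dt=0.01): k1=(-0.427, -0.030), k2=(-0.426, -0.032), k3=(-0.426, -0.032), k4=(-0.426, -0.034); state += dt/6·(k1+2k2+2k3+k4)
t=0.010: state=(2.596, 1.790)
t=0.020: state=(2.591, 1.789)
t=0.030: state=(2.587, 1.789)
continuing one RK4 step at a time; state shown every 20 steps (Δt=0.2):
t=0.200: state=(2.518, 1.776)
t=0.400: state=(2.443, 1.748)
t=0.600: state=(2.380, 1.708)
t=0.800: state=(2.330, 1.658)
t=1.000: state=(2.294, 1.603)
t=1.200: state=(2.272, 1.545)
t=1.400: state=(2.266, 1.486)
t=1.600: state=(2.273, 1.430)
t=1.670: state=(2.278, 1.412)
next step: t=1.680: state=(2.279, 1.409) — y has crossed 1.41
linear interpolation between t=1.670 (1.41162) and t=1.680 (1.40899) → t≈1.676

t = 1.676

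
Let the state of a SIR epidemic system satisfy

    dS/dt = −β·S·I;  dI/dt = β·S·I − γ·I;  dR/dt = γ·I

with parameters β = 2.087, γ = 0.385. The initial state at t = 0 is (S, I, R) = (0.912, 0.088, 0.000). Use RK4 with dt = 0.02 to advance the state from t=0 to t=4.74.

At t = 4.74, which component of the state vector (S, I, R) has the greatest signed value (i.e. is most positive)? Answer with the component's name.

t=0.000: state=(0.912, 0.088, 0.000)
step 1 (dt=0.02): k1=(-0.167, 0.134, 0.034), k2=(-0.170, 0.135, 0.034), k3=(-0.170, 0.135, 0.034), k4=(-0.172, 0.137, 0.035); state += dt/6·(k1+2k2+2k3+k4)
t=0.020: state=(0.909, 0.091, 0.001)
t=0.040: state=(0.905, 0.093, 0.001)
t=0.060: state=(0.902, 0.096, 0.002)
continuing one RK4 step at a time; state shown every 10 steps (Δt=0.2):
t=0.200: state=(0.874, 0.118, 0.008)
t=0.400: state=(0.825, 0.156, 0.018)
t=0.600: state=(0.766, 0.202, 0.032)
t=0.800: state=(0.697, 0.254, 0.050)
t=1.000: state=(0.620, 0.309, 0.071)
t=1.200: state=(0.538, 0.364, 0.097)
t=1.400: state=(0.457, 0.415, 0.127)
t=1.600: state=(0.381, 0.458, 0.161)
t=1.800: state=(0.313, 0.490, 0.198)
t=2.000: state=(0.254, 0.510, 0.236)
t=2.200: state=(0.204, 0.520, 0.276)
t=2.400: state=(0.165, 0.520, 0.316)
t=2.600: state=(0.133, 0.512, 0.356)
t=2.800: state=(0.107, 0.498, 0.395)
t=3.000: state=(0.088, 0.480, 0.432)
t=3.200: state=(0.072, 0.460, 0.468)
t=3.400: state=(0.060, 0.437, 0.503)
t=3.600: state=(0.050, 0.414, 0.536)
t=3.800: state=(0.042, 0.391, 0.567)
t=4.000: state=(0.036, 0.368, 0.596)
t=4.200: state=(0.031, 0.345, 0.623)
t=4.400: state=(0.027, 0.324, 0.649)
t=4.600: state=(0.024, 0.303, 0.673)
t=4.740: state=(0.022, 0.289, 0.689)
compare at T: S=0.022, I=0.289, R=0.689

largest component: R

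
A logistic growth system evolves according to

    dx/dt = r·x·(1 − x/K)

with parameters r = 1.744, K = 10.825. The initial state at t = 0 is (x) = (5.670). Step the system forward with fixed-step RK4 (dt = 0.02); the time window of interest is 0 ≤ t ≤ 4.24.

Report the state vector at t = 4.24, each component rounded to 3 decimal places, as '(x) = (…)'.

t=0.000: state=(5.670)
step 1 (dt=0.02): k1=(4.709), k2=(4.705), k3=(4.705), k4=(4.700); state += dt/6·(k1+2k2+2k3+k4)
t=0.020: state=(5.764)
t=0.040: state=(5.858)
t=0.060: state=(5.952)
continuing one RK4 step at a time; state shown every 10 steps (Δt=0.2):
t=0.200: state=(6.595)
t=0.400: state=(7.452)
t=0.600: state=(8.205)
t=0.800: state=(8.835)
t=1.000: state=(9.340)
t=1.200: state=(9.734)
t=1.400: state=(10.031)
t=1.600: state=(10.253)
t=1.800: state=(10.415)
t=2.000: state=(10.532)
t=2.200: state=(10.617)
t=2.400: state=(10.677)
t=2.600: state=(10.720)
t=2.800: state=(10.751)
t=3.000: state=(10.773)
t=3.200: state=(10.788)
t=3.400: state=(10.799)
t=3.600: state=(10.807)
t=3.800: state=(10.812)
t=4.000: state=(10.816)
t=4.200: state=(10.819)
t=4.240: state=(10.819)

(x) = (10.819)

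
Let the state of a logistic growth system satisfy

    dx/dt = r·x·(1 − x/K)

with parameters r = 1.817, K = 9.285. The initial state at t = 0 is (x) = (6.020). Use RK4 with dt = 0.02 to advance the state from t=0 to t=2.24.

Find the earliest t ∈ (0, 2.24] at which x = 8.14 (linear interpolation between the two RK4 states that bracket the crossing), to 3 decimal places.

t = 0.743

t=0.000: state=(6.020)
step 1 (dt=0.02): k1=(3.846), k2=(3.825), k3=(3.825), k4=(3.804); state += dt/6·(k1+2k2+2k3+k4)
t=0.020: state=(6.097)
t=0.040: state=(6.172)
t=0.060: state=(6.247)
continuing one RK4 step at a time; state shown every 5 steps (Δt=0.1):
t=0.100: state=(6.394)
t=0.200: state=(6.742)
t=0.300: state=(7.064)
t=0.400: state=(7.356)
t=0.500: state=(7.619)
t=0.600: state=(7.853)
t=0.700: state=(8.060)
t=0.740: state=(8.135)
next step: t=0.760: state=(8.171) — x has crossed 8.14
linear interpolation between t=0.740 (8.13499) and t=0.760 (8.17111) → t≈0.743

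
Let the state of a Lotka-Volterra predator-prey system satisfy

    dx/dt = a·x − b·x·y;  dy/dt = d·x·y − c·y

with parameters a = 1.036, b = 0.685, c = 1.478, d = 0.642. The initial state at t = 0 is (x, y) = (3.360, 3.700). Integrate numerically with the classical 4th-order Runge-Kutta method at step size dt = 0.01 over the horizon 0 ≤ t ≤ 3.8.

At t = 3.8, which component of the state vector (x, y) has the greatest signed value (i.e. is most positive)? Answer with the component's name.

t=0.000: state=(3.360, 3.700)
step 1 (dt=0.01): k1=(-5.035, 2.513), k2=(-5.026, 2.461), k3=(-5.025, 2.461), k4=(-5.015, 2.409); state += dt/6·(k1+2k2+2k3+k4)
t=0.010: state=(3.310, 3.725)
t=0.020: state=(3.260, 3.748)
t=0.030: state=(3.210, 3.771)
continuing one RK4 step at a time; state shown every 20 steps (Δt=0.2):
t=0.200: state=(2.430, 3.984)
t=0.400: state=(1.739, 3.864)
t=0.600: state=(1.291, 3.484)
t=0.800: state=(1.018, 3.002)
t=1.000: state=(0.858, 2.517)
t=1.200: state=(0.771, 2.078)
t=1.400: state=(0.733, 1.703)
t=1.600: state=(0.730, 1.391)
t=1.800: state=(0.756, 1.138)
t=2.000: state=(0.807, 0.936)
t=2.200: state=(0.883, 0.776)
t=2.400: state=(0.985, 0.651)
t=2.600: state=(1.117, 0.554)
t=2.800: state=(1.280, 0.481)
t=3.000: state=(1.480, 0.427)
t=3.200: state=(1.722, 0.390)
t=3.400: state=(2.012, 0.369)
t=3.600: state=(2.354, 0.363)
t=3.800: state=(2.754, 0.374)
compare at T: x=2.754, y=0.374

largest component: x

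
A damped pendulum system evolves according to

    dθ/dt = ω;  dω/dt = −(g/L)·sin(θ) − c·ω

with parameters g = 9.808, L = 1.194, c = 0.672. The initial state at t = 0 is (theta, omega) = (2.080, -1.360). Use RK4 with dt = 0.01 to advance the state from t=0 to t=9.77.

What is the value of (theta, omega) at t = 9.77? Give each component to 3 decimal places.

t=0.000: state=(2.080, -1.360)
step 1 (dt=0.01): k1=(-1.360, -6.258), k2=(-1.391, -6.264), k3=(-1.391, -6.265), k4=(-1.423, -6.271); state += dt/6·(k1+2k2+2k3+k4)
t=0.010: state=(2.066, -1.423)
t=0.020: state=(2.052, -1.485)
t=0.030: state=(2.036, -1.548)
continuing one RK4 step at a time; state shown every 50 steps (Δt=0.5):
t=0.500: state=(0.636, -4.123)
t=1.000: state=(-1.079, -1.804)
t=1.500: state=(-0.986, 1.935)
t=2.000: state=(0.311, 2.399)
t=2.500: state=(0.811, -0.508)
t=3.000: state=(0.066, -1.926)
t=3.500: state=(-0.556, -0.244)
t=4.000: state=(-0.213, 1.304)
t=4.500: state=(0.336, 0.552)
t=5.000: state=(0.243, -0.780)
t=5.500: state=(-0.175, -0.607)
t=6.000: state=(-0.219, 0.400)
t=6.500: state=(0.068, 0.539)
t=7.000: state=(0.174, -0.149)
t=7.500: state=(-0.005, -0.423)
t=8.000: state=(-0.125, -0.000)
t=8.500: state=(-0.028, 0.302)
t=9.000: state=(0.082, 0.076)
t=9.500: state=(0.041, -0.197)
t=9.770: state=(-0.014, -0.189)

(theta, omega) = (-0.014, -0.189)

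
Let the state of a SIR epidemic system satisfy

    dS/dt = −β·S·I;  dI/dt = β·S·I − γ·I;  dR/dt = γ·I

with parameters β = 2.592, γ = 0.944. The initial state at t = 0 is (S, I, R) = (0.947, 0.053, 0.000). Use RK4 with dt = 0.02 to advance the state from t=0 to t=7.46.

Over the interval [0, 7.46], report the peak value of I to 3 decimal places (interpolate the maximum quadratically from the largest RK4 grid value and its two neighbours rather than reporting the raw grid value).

t=0.000: state=(0.947, 0.053, 0.000)
step 1 (dt=0.02): k1=(-0.130, 0.080, 0.050), k2=(-0.132, 0.081, 0.051), k3=(-0.132, 0.081, 0.051), k4=(-0.134, 0.082, 0.052); state += dt/6·(k1+2k2+2k3+k4)
t=0.020: state=(0.944, 0.055, 0.001)
t=0.040: state=(0.942, 0.056, 0.002)
t=0.060: state=(0.939, 0.058, 0.003)
continuing one RK4 step at a time; state shown every 25 steps (Δt=0.5):
t=0.500: state=(0.856, 0.107, 0.037)
t=1.000: state=(0.710, 0.185, 0.105)
t=1.500: state=(0.531, 0.258, 0.211)
t=2.000: state=(0.371, 0.288, 0.342)
t=2.500: state=(0.257, 0.268, 0.474)
t=3.000: state=(0.187, 0.222, 0.591)
t=3.500: state=(0.145, 0.171, 0.684)
t=4.000: state=(0.120, 0.127, 0.754)
t=4.500: state=(0.104, 0.091, 0.805)
t=5.000: state=(0.094, 0.065, 0.841)
t=5.500: state=(0.088, 0.045, 0.867)
t=6.000: state=(0.083, 0.032, 0.885)
t=6.500: state=(0.081, 0.022, 0.897)
t=7.000: state=(0.079, 0.015, 0.906)
t=7.460: state=(0.077, 0.011, 0.912)
largest grid value and its neighbours: I(2.000)=0.28772, I(2.020)=0.28777, I(2.040)=0.28775
parabola through these three points peaks at t≈2.023 with I≈0.28777

max I = 0.288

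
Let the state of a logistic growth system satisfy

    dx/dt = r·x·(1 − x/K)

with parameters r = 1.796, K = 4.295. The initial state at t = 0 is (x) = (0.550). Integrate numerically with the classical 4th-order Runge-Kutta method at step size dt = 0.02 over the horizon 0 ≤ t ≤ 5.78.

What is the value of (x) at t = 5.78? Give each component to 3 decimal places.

(x) = (4.294)

t=0.000: state=(0.550)
step 1 (dt=0.02): k1=(0.861), k2=(0.873), k3=(0.873), k4=(0.885); state += dt/6·(k1+2k2+2k3+k4)
t=0.020: state=(0.567)
t=0.040: state=(0.585)
t=0.060: state=(0.604)
continuing one RK4 step at a time; state shown every 10 steps (Δt=0.2):
t=0.200: state=(0.746)
t=0.400: state=(0.994)
t=0.600: state=(1.294)
t=0.800: state=(1.640)
t=1.000: state=(2.016)
t=1.200: state=(2.401)
t=1.400: state=(2.769)
t=1.600: state=(3.102)
t=1.800: state=(3.386)
t=2.000: state=(3.617)
t=2.200: state=(3.798)
t=2.400: state=(3.935)
t=2.600: state=(4.037)
t=2.800: state=(4.112)
t=3.000: state=(4.165)
t=3.200: state=(4.204)
t=3.400: state=(4.231)
t=3.600: state=(4.250)
t=3.800: state=(4.263)
t=4.000: state=(4.273)
t=4.200: state=(4.280)
t=4.400: state=(4.284)
t=4.600: state=(4.287)
t=4.800: state=(4.290)
t=5.000: state=(4.291)
t=5.200: state=(4.292)
t=5.400: state=(4.293)
t=5.600: state=(4.294)
t=5.780: state=(4.294)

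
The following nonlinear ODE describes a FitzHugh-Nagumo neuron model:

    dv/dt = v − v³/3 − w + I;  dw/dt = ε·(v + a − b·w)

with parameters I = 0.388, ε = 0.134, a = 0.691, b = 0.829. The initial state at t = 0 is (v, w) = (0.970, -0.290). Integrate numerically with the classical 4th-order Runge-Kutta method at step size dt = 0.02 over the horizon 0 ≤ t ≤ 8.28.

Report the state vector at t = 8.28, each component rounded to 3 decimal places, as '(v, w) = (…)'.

(v, w) = (0.655, 1.359)

t=0.000: state=(0.970, -0.290)
step 1 (dt=0.02): k1=(1.344, 0.255), k2=(1.342, 0.256), k3=(1.342, 0.256), k4=(1.340, 0.258); state += dt/6·(k1+2k2+2k3+k4)
t=0.020: state=(0.997, -0.285)
t=0.040: state=(1.024, -0.280)
t=0.060: state=(1.050, -0.274)
continuing one RK4 step at a time; state shown every 25 steps (Δt=0.5):
t=0.500: state=(1.547, -0.146)
t=1.000: state=(1.800, 0.018)
t=1.500: state=(1.838, 0.181)
t=2.000: state=(1.803, 0.335)
t=2.500: state=(1.747, 0.478)
t=3.000: state=(1.684, 0.609)
t=3.500: state=(1.618, 0.729)
t=4.000: state=(1.549, 0.838)
t=4.500: state=(1.478, 0.936)
t=5.000: state=(1.403, 1.024)
t=5.500: state=(1.323, 1.103)
t=6.000: state=(1.238, 1.172)
t=6.500: state=(1.144, 1.231)
t=7.000: state=(1.038, 1.281)
t=7.500: state=(0.914, 1.320)
t=8.000: state=(0.760, 1.349)
t=8.280: state=(0.655, 1.359)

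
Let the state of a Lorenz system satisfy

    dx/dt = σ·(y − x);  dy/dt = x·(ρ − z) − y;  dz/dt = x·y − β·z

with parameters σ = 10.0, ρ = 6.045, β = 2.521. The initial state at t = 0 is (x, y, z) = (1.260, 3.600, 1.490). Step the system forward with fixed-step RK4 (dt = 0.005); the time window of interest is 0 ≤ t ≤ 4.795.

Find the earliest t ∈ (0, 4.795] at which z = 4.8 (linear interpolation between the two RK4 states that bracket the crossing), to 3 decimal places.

t = 0.327

t=0.000: state=(1.260, 3.600, 1.490)
step 1 (dt=0.005): k1=(23.400, 2.139, 0.780), k2=(22.868, 2.398, 0.992), k3=(22.888, 2.390, 0.987), k4=(22.375, 2.642, 1.196); state += dt/6·(k1+2k2+2k3+k4)
t=0.005: state=(1.374, 3.612, 1.495)
t=0.010: state=(1.484, 3.626, 1.502)
t=0.015: state=(1.589, 3.643, 1.511)
continuing one RK4 step at a time; state shown every 40 steps (Δt=0.2):
t=0.200: state=(4.010, 4.980, 2.922)
t=0.325: state=(5.003, 5.564, 4.765)
next step: t=0.330: state=(5.030, 5.568, 4.845) — z has crossed 4.8
linear interpolation between t=0.325 (4.76547) and t=0.330 (4.84452) → t≈0.327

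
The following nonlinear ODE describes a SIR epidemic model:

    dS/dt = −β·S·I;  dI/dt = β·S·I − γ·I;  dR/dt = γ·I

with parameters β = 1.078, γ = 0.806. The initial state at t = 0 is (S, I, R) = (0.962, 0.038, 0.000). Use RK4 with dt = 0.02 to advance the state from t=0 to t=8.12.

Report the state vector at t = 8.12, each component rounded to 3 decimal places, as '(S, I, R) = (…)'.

t=0.000: state=(0.962, 0.038, 0.000)
step 1 (dt=0.02): k1=(-0.039, 0.009, 0.031), k2=(-0.039, 0.009, 0.031), k3=(-0.039, 0.009, 0.031), k4=(-0.040, 0.009, 0.031); state += dt/6·(k1+2k2+2k3+k4)
t=0.020: state=(0.961, 0.038, 0.001)
t=0.040: state=(0.960, 0.038, 0.001)
t=0.060: state=(0.960, 0.039, 0.002)
continuing one RK4 step at a time; state shown every 25 steps (Δt=0.5):
t=0.500: state=(0.941, 0.042, 0.016)
t=1.000: state=(0.919, 0.047, 0.034)
t=1.500: state=(0.895, 0.051, 0.054)
t=2.000: state=(0.870, 0.055, 0.075)
t=2.500: state=(0.844, 0.058, 0.098)
t=3.000: state=(0.817, 0.061, 0.122)
t=3.500: state=(0.790, 0.063, 0.147)
t=4.000: state=(0.764, 0.064, 0.172)
t=4.500: state=(0.738, 0.064, 0.198)
t=5.000: state=(0.713, 0.063, 0.224)
t=5.500: state=(0.690, 0.061, 0.249)
t=6.000: state=(0.667, 0.059, 0.273)
t=6.500: state=(0.647, 0.056, 0.297)
t=7.000: state=(0.628, 0.053, 0.319)
t=7.500: state=(0.611, 0.050, 0.339)
t=8.000: state=(0.595, 0.046, 0.359)
t=8.120: state=(0.592, 0.045, 0.363)

(S, I, R) = (0.592, 0.045, 0.363)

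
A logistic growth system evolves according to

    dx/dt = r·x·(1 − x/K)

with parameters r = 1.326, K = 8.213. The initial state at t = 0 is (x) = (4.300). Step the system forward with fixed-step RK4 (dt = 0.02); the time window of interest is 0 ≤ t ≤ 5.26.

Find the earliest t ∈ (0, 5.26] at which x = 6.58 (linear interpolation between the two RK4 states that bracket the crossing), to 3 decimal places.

t=0.000: state=(4.300)
step 1 (dt=0.02): k1=(2.717), k2=(2.715), k3=(2.715), k4=(2.713); state += dt/6·(k1+2k2+2k3+k4)
t=0.020: state=(4.354)
t=0.040: state=(4.409)
t=0.060: state=(4.463)
continuing one RK4 step at a time; state shown every 10 steps (Δt=0.2):
t=0.200: state=(4.837)
t=0.400: state=(5.349)
t=0.600: state=(5.822)
t=0.800: state=(6.246)
t=0.960: state=(6.545)
next step: t=0.980: state=(6.580) — x has crossed 6.58
linear interpolation between t=0.960 (6.54526) and t=0.980 (6.58023) → t≈0.980

t = 0.980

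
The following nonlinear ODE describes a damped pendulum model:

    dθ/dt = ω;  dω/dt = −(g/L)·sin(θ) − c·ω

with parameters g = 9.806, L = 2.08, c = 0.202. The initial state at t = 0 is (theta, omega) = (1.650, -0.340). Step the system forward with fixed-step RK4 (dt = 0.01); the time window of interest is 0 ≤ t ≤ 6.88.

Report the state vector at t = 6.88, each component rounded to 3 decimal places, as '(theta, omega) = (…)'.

(theta, omega) = (0.341, -1.506)

t=0.000: state=(1.650, -0.340)
step 1 (dt=0.01): k1=(-0.340, -4.631), k2=(-0.363, -4.627), k3=(-0.363, -4.627), k4=(-0.386, -4.623); state += dt/6·(k1+2k2+2k3+k4)
t=0.010: state=(1.646, -0.386)
t=0.020: state=(1.642, -0.432)
t=0.030: state=(1.638, -0.479)
continuing one RK4 step at a time; state shown every 25 steps (Δt=0.25):
t=0.250: state=(1.422, -1.470)
t=0.500: state=(0.926, -2.455)
t=0.750: state=(0.235, -2.959)
t=1.000: state=(-0.485, -2.663)
t=1.250: state=(-1.043, -1.729)
t=1.500: state=(-1.332, -0.572)
t=1.750: state=(-1.329, 0.579)
t=2.000: state=(-1.051, 1.623)
t=2.250: state=(-0.543, 2.366)
t=2.500: state=(0.082, 2.508)
t=2.750: state=(0.653, 1.963)
t=3.000: state=(1.028, 0.998)
t=3.250: state=(1.143, -0.079)
t=3.500: state=(0.994, -1.093)
t=3.750: state=(0.616, -1.874)
t=4.000: state=(0.097, -2.183)
t=4.250: state=(-0.424, -1.881)
t=4.500: state=(-0.805, -1.114)
t=4.750: state=(-0.965, -0.156)
t=5.000: state=(-0.884, 0.782)
t=5.250: state=(-0.590, 1.525)
t=5.500: state=(-0.155, 1.871)
t=5.750: state=(0.301, 1.689)
t=6.000: state=(0.652, 1.066)
t=6.250: state=(0.816, 0.229)
t=6.500: state=(0.767, -0.614)
t=6.750: state=(0.524, -1.285)
t=6.880: state=(0.341, -1.506)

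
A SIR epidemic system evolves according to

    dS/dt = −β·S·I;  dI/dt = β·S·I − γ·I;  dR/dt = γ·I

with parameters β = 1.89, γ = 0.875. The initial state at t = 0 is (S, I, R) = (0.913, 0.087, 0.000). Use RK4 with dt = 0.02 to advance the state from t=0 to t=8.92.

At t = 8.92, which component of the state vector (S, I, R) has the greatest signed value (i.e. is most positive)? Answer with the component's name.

largest component: R

t=0.000: state=(0.913, 0.087, 0.000)
step 1 (dt=0.02): k1=(-0.150, 0.074, 0.076), k2=(-0.151, 0.074, 0.077), k3=(-0.151, 0.074, 0.077), k4=(-0.152, 0.075, 0.077); state += dt/6·(k1+2k2+2k3+k4)
t=0.020: state=(0.910, 0.088, 0.002)
t=0.040: state=(0.907, 0.090, 0.003)
t=0.060: state=(0.904, 0.092, 0.005)
continuing one RK4 step at a time; state shown every 25 steps (Δt=0.5):
t=0.500: state=(0.825, 0.128, 0.047)
t=1.000: state=(0.716, 0.171, 0.112)
t=1.500: state=(0.599, 0.206, 0.195)
t=2.000: state=(0.488, 0.222, 0.290)
t=2.500: state=(0.396, 0.217, 0.387)
t=3.000: state=(0.325, 0.197, 0.478)
t=3.500: state=(0.274, 0.169, 0.558)
t=4.000: state=(0.237, 0.138, 0.625)
t=4.500: state=(0.211, 0.110, 0.679)
t=5.000: state=(0.192, 0.086, 0.722)
t=5.500: state=(0.179, 0.066, 0.755)
t=6.000: state=(0.169, 0.050, 0.780)
t=6.500: state=(0.162, 0.038, 0.800)
t=7.000: state=(0.157, 0.029, 0.814)
t=7.500: state=(0.154, 0.021, 0.825)
t=8.000: state=(0.151, 0.016, 0.833)
t=8.500: state=(0.149, 0.012, 0.839)
t=8.920: state=(0.148, 0.009, 0.843)
compare at T: S=0.148, I=0.009, R=0.843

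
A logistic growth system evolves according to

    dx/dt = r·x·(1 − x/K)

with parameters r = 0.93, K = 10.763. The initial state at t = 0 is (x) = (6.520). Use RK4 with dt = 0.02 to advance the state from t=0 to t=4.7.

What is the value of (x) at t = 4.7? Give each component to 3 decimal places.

t=0.000: state=(6.520)
step 1 (dt=0.02): k1=(2.390), k2=(2.386), k3=(2.386), k4=(2.381); state += dt/6·(k1+2k2+2k3+k4)
t=0.020: state=(6.568)
t=0.040: state=(6.615)
t=0.060: state=(6.663)
continuing one RK4 step at a time; state shown every 10 steps (Δt=0.2):
t=0.200: state=(6.988)
t=0.400: state=(7.430)
t=0.600: state=(7.842)
t=0.800: state=(8.221)
t=1.000: state=(8.564)
t=1.200: state=(8.872)
t=1.400: state=(9.144)
t=1.600: state=(9.384)
t=1.800: state=(9.593)
t=2.000: state=(9.773)
t=2.200: state=(9.928)
t=2.400: state=(10.060)
t=2.600: state=(10.173)
t=2.800: state=(10.269)
t=3.000: state=(10.349)
t=3.200: state=(10.417)
t=3.400: state=(10.474)
t=3.600: state=(10.522)
t=3.800: state=(10.562)
t=4.000: state=(10.596)
t=4.200: state=(10.624)
t=4.400: state=(10.647)
t=4.600: state=(10.667)
t=4.700: state=(10.675)

(x) = (10.675)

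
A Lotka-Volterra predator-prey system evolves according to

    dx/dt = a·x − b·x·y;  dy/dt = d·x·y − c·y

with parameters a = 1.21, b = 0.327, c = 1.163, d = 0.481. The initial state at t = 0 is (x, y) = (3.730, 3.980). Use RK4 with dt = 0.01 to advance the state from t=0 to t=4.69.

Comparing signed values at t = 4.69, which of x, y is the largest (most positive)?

t=0.000: state=(3.730, 3.980)
step 1 (dt=0.01): k1=(-0.341, 2.512), k2=(-0.356, 2.517), k3=(-0.356, 2.516), k4=(-0.371, 2.521); state += dt/6·(k1+2k2+2k3+k4)
t=0.010: state=(3.726, 4.005)
t=0.020: state=(3.723, 4.030)
t=0.030: state=(3.718, 4.056)
continuing one RK4 step at a time; state shown every 20 steps (Δt=0.2):
t=0.200: state=(3.602, 4.492)
t=0.400: state=(3.365, 4.981)
t=0.600: state=(3.053, 5.377)
t=0.800: state=(2.711, 5.622)
t=1.000: state=(2.383, 5.691)
t=1.200: state=(2.097, 5.593)
t=1.400: state=(1.866, 5.360)
t=1.600: state=(1.691, 5.038)
t=1.800: state=(1.568, 4.669)
t=2.000: state=(1.490, 4.285)
t=2.200: state=(1.452, 3.911)
t=2.400: state=(1.449, 3.562)
t=2.600: state=(1.478, 3.249)
t=2.800: state=(1.536, 2.976)
t=3.000: state=(1.623, 2.745)
t=3.200: state=(1.739, 2.556)
t=3.400: state=(1.883, 2.411)
t=3.600: state=(2.056, 2.308)
t=3.800: state=(2.257, 2.251)
t=4.000: state=(2.483, 2.240)
t=4.200: state=(2.729, 2.281)
t=4.400: state=(2.986, 2.379)
t=4.600: state=(3.239, 2.544)
t=4.690: state=(3.347, 2.642)
compare at T: x=3.347, y=2.642

largest component: x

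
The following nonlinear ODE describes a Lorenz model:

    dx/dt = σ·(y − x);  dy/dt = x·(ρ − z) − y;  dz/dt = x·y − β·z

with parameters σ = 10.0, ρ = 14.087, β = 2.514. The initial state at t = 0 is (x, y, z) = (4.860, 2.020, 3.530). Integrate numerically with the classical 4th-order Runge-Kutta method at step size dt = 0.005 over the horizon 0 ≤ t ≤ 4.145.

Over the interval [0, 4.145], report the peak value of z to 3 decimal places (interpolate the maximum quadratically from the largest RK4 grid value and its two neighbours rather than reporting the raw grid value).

t=0.000: state=(4.860, 2.020, 3.530)
step 1 (dt=0.005): k1=(-28.400, 49.287, 0.943), k2=(-26.458, 48.403, 1.384), k3=(-26.528, 48.451, 1.381), k4=(-24.651, 47.612, 1.803); state += dt/6·(k1+2k2+2k3+k4)
t=0.005: state=(4.727, 2.262, 3.537)
t=0.010: state=(4.613, 2.496, 3.548)
t=0.015: state=(4.515, 2.724, 3.563)
continuing one RK4 step at a time; state shown every 40 steps (Δt=0.2):
t=0.200: state=(7.003, 9.996, 7.610)
t=0.400: state=(9.478, 7.117, 19.674)
t=0.600: state=(3.097, 0.986, 14.931)
t=0.800: state=(1.438, 1.452, 9.346)
t=1.000: state=(2.379, 3.326, 6.328)
t=1.200: state=(5.657, 8.026, 7.483)
t=1.400: state=(9.248, 8.994, 16.897)
t=1.600: state=(4.825, 2.399, 16.186)
t=1.800: state=(2.427, 2.251, 10.802)
t=2.000: state=(3.317, 4.337, 7.930)
t=2.200: state=(6.469, 8.410, 9.920)
t=2.400: state=(8.224, 7.258, 16.817)
t=2.600: state=(4.592, 3.005, 14.860)
t=2.800: state=(3.255, 3.382, 10.662)
t=3.000: state=(4.661, 5.881, 9.261)
t=3.200: state=(7.370, 8.366, 12.960)
t=3.400: state=(6.752, 5.322, 16.154)
t=3.600: state=(4.232, 3.547, 13.139)
t=3.800: state=(4.179, 4.726, 10.478)
t=4.000: state=(6.017, 7.126, 11.204)
t=4.145: state=(7.205, 7.509, 13.967)
largest grid value and its neighbours: z(0.420)=19.88160, z(0.425)=19.88818, z(0.430)=19.87793
parabola through these three points peaks at t≈0.424 with z≈19.88828

max z = 19.888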